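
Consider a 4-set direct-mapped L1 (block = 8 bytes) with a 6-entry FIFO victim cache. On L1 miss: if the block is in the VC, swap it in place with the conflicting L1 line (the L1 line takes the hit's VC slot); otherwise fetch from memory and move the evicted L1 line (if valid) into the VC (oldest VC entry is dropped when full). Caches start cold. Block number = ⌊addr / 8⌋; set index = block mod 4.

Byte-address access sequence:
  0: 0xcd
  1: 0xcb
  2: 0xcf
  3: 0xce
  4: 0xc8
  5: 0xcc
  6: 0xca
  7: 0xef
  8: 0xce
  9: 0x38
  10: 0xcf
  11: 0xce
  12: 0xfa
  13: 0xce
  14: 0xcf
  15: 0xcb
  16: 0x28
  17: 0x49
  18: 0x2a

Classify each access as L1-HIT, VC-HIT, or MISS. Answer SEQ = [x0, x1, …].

0: 0xcd (blk 25, set 1) → MISS  vc=[]
1: 0xcb (blk 25, set 1) → L1-HIT  vc=[]
2: 0xcf (blk 25, set 1) → L1-HIT  vc=[]
3: 0xce (blk 25, set 1) → L1-HIT  vc=[]
4: 0xc8 (blk 25, set 1) → L1-HIT  vc=[]
5: 0xcc (blk 25, set 1) → L1-HIT  vc=[]
6: 0xca (blk 25, set 1) → L1-HIT  vc=[]
7: 0xef (blk 29, set 1) → MISS  vc=[25]
8: 0xce (blk 25, set 1) → VC-HIT  vc=[29]
9: 0x38 (blk 7, set 3) → MISS  vc=[29]
10: 0xcf (blk 25, set 1) → L1-HIT  vc=[29]
11: 0xce (blk 25, set 1) → L1-HIT  vc=[29]
12: 0xfa (blk 31, set 3) → MISS  vc=[29, 7]
13: 0xce (blk 25, set 1) → L1-HIT  vc=[29, 7]
14: 0xcf (blk 25, set 1) → L1-HIT  vc=[29, 7]
15: 0xcb (blk 25, set 1) → L1-HIT  vc=[29, 7]
16: 0x28 (blk 5, set 1) → MISS  vc=[29, 7, 25]
17: 0x49 (blk 9, set 1) → MISS  vc=[29, 7, 25, 5]
18: 0x2a (blk 5, set 1) → VC-HIT  vc=[29, 7, 25, 9]

SEQ = [MISS, L1-HIT, L1-HIT, L1-HIT, L1-HIT, L1-HIT, L1-HIT, MISS, VC-HIT, MISS, L1-HIT, L1-HIT, MISS, L1-HIT, L1-HIT, L1-HIT, MISS, MISS, VC-HIT]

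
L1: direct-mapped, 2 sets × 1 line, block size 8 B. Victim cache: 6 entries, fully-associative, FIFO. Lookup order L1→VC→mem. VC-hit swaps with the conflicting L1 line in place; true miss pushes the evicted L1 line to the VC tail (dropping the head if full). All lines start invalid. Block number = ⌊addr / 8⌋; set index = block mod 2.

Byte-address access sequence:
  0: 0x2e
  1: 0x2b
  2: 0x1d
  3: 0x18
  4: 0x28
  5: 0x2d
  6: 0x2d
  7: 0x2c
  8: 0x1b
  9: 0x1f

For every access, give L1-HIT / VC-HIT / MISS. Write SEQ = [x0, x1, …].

SEQ = [MISS, L1-HIT, MISS, L1-HIT, VC-HIT, L1-HIT, L1-HIT, L1-HIT, VC-HIT, L1-HIT]

#0 0x2e→b5/s1 MISS; vc=[]
#1 0x2b→b5/s1 L1-HIT; vc=[]
#2 0x1d→b3/s1 MISS; vc=[5]
#3 0x18→b3/s1 L1-HIT; vc=[5]
#4 0x28→b5/s1 VC-HIT; vc=[3]
#5 0x2d→b5/s1 L1-HIT; vc=[3]
#6 0x2d→b5/s1 L1-HIT; vc=[3]
#7 0x2c→b5/s1 L1-HIT; vc=[3]
#8 0x1b→b3/s1 VC-HIT; vc=[5]
#9 0x1f→b3/s1 L1-HIT; vc=[5]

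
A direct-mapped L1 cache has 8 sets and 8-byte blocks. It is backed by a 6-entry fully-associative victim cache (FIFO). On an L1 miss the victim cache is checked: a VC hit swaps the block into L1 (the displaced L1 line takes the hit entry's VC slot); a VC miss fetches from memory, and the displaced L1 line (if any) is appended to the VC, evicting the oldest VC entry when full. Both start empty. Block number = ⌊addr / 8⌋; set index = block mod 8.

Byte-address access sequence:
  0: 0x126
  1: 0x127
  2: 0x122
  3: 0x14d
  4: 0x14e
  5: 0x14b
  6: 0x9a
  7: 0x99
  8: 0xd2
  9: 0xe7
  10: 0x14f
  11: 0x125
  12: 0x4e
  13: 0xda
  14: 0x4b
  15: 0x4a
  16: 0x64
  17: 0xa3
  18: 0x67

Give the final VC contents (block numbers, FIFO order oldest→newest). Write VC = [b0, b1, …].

VC = [28, 41, 19, 36, 20]

0: 0x126 (blk 36, set 4) → MISS  vc=[]
1: 0x127 (blk 36, set 4) → L1-HIT  vc=[]
2: 0x122 (blk 36, set 4) → L1-HIT  vc=[]
3: 0x14d (blk 41, set 1) → MISS  vc=[]
4: 0x14e (blk 41, set 1) → L1-HIT  vc=[]
5: 0x14b (blk 41, set 1) → L1-HIT  vc=[]
6: 0x9a (blk 19, set 3) → MISS  vc=[]
7: 0x99 (blk 19, set 3) → L1-HIT  vc=[]
8: 0xd2 (blk 26, set 2) → MISS  vc=[]
9: 0xe7 (blk 28, set 4) → MISS  vc=[36]
10: 0x14f (blk 41, set 1) → L1-HIT  vc=[36]
11: 0x125 (blk 36, set 4) → VC-HIT  vc=[28]
12: 0x4e (blk 9, set 1) → MISS  vc=[28, 41]
13: 0xda (blk 27, set 3) → MISS  vc=[28, 41, 19]
14: 0x4b (blk 9, set 1) → L1-HIT  vc=[28, 41, 19]
15: 0x4a (blk 9, set 1) → L1-HIT  vc=[28, 41, 19]
16: 0x64 (blk 12, set 4) → MISS  vc=[28, 41, 19, 36]
17: 0xa3 (blk 20, set 4) → MISS  vc=[28, 41, 19, 36, 12]
18: 0x67 (blk 12, set 4) → VC-HIT  vc=[28, 41, 19, 36, 20]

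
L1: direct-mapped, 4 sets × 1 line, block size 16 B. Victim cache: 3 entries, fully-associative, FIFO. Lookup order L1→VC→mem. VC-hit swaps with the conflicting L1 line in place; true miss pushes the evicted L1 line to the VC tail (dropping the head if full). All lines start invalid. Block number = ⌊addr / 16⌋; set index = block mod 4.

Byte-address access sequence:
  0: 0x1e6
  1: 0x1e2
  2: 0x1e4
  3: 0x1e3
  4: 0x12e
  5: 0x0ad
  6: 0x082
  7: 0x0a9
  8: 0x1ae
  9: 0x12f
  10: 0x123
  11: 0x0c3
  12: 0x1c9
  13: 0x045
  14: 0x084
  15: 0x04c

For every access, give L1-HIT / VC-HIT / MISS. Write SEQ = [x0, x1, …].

SEQ = [MISS, L1-HIT, L1-HIT, L1-HIT, MISS, MISS, MISS, L1-HIT, MISS, VC-HIT, L1-HIT, MISS, MISS, MISS, VC-HIT, VC-HIT]

  [0] addr=0x1e6 blk=30 s=2: MISS | VC []
  [1] addr=0x1e2 blk=30 s=2: L1-HIT | VC []
  [2] addr=0x1e4 blk=30 s=2: L1-HIT | VC []
  [3] addr=0x1e3 blk=30 s=2: L1-HIT | VC []
  [4] addr=0x12e blk=18 s=2: MISS | VC [30]
  [5] addr=0xad blk=10 s=2: MISS | VC [30, 18]
  [6] addr=0x82 blk=8 s=0: MISS | VC [30, 18]
  [7] addr=0xa9 blk=10 s=2: L1-HIT | VC [30, 18]
  [8] addr=0x1ae blk=26 s=2: MISS | VC [30, 18, 10]
  [9] addr=0x12f blk=18 s=2: VC-HIT | VC [30, 26, 10]
  [10] addr=0x123 blk=18 s=2: L1-HIT | VC [30, 26, 10]
  [11] addr=0xc3 blk=12 s=0: MISS | VC [26, 10, 8]
  [12] addr=0x1c9 blk=28 s=0: MISS | VC [10, 8, 12]
  [13] addr=0x45 blk=4 s=0: MISS | VC [8, 12, 28]
  [14] addr=0x84 blk=8 s=0: VC-HIT | VC [4, 12, 28]
  [15] addr=0x4c blk=4 s=0: VC-HIT | VC [8, 12, 28]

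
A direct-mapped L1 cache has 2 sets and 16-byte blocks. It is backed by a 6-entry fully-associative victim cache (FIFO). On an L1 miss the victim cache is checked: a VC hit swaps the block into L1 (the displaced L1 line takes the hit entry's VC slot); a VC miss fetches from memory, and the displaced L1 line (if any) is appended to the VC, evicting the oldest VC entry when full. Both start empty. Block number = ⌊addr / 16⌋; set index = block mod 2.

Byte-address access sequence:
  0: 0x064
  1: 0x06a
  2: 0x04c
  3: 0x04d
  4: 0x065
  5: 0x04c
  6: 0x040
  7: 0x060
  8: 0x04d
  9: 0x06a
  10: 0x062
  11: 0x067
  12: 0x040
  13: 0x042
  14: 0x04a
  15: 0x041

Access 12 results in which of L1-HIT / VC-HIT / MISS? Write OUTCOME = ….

0: 0x64 (blk 6, set 0) → MISS  vc=[]
1: 0x6a (blk 6, set 0) → L1-HIT  vc=[]
2: 0x4c (blk 4, set 0) → MISS  vc=[6]
3: 0x4d (blk 4, set 0) → L1-HIT  vc=[6]
4: 0x65 (blk 6, set 0) → VC-HIT  vc=[4]
5: 0x4c (blk 4, set 0) → VC-HIT  vc=[6]
6: 0x40 (blk 4, set 0) → L1-HIT  vc=[6]
7: 0x60 (blk 6, set 0) → VC-HIT  vc=[4]
8: 0x4d (blk 4, set 0) → VC-HIT  vc=[6]
9: 0x6a (blk 6, set 0) → VC-HIT  vc=[4]
10: 0x62 (blk 6, set 0) → L1-HIT  vc=[4]
11: 0x67 (blk 6, set 0) → L1-HIT  vc=[4]
12: 0x40 (blk 4, set 0) → VC-HIT  vc=[6]
13: 0x42 (blk 4, set 0) → L1-HIT  vc=[6]
14: 0x4a (blk 4, set 0) → L1-HIT  vc=[6]
15: 0x41 (blk 4, set 0) → L1-HIT  vc=[6]

OUTCOME = VC-HIT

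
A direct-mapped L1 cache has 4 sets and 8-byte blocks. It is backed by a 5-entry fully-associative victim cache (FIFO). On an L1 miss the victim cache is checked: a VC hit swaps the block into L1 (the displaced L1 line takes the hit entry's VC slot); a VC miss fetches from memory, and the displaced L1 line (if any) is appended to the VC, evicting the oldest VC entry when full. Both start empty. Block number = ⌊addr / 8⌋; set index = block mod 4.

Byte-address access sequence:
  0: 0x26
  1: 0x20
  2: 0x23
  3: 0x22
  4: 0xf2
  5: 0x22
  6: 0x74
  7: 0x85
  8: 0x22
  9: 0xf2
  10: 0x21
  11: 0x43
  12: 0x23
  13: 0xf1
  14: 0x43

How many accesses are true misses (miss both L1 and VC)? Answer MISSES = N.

  [0] addr=0x26 blk=4 s=0: MISS | VC []
  [1] addr=0x20 blk=4 s=0: L1-HIT | VC []
  [2] addr=0x23 blk=4 s=0: L1-HIT | VC []
  [3] addr=0x22 blk=4 s=0: L1-HIT | VC []
  [4] addr=0xf2 blk=30 s=2: MISS | VC []
  [5] addr=0x22 blk=4 s=0: L1-HIT | VC []
  [6] addr=0x74 blk=14 s=2: MISS | VC [30]
  [7] addr=0x85 blk=16 s=0: MISS | VC [30, 4]
  [8] addr=0x22 blk=4 s=0: VC-HIT | VC [30, 16]
  [9] addr=0xf2 blk=30 s=2: VC-HIT | VC [14, 16]
  [10] addr=0x21 blk=4 s=0: L1-HIT | VC [14, 16]
  [11] addr=0x43 blk=8 s=0: MISS | VC [14, 16, 4]
  [12] addr=0x23 blk=4 s=0: VC-HIT | VC [14, 16, 8]
  [13] addr=0xf1 blk=30 s=2: L1-HIT | VC [14, 16, 8]
  [14] addr=0x43 blk=8 s=0: VC-HIT | VC [14, 16, 4]

MISSES = 5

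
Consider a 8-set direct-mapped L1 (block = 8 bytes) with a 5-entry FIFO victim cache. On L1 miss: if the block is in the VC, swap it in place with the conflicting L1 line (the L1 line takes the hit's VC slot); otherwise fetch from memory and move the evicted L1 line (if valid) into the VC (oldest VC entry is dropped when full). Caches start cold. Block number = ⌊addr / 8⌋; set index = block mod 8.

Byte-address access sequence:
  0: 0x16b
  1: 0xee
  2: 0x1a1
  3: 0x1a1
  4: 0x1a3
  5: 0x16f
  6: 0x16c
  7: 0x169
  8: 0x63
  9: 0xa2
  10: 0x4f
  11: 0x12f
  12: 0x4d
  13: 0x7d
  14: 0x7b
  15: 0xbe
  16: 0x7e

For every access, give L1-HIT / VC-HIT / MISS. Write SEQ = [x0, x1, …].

#0 0x16b→b45/s5 MISS; vc=[]
#1 0xee→b29/s5 MISS; vc=[45]
#2 0x1a1→b52/s4 MISS; vc=[45]
#3 0x1a1→b52/s4 L1-HIT; vc=[45]
#4 0x1a3→b52/s4 L1-HIT; vc=[45]
#5 0x16f→b45/s5 VC-HIT; vc=[29]
#6 0x16c→b45/s5 L1-HIT; vc=[29]
#7 0x169→b45/s5 L1-HIT; vc=[29]
#8 0x63→b12/s4 MISS; vc=[29,52]
#9 0xa2→b20/s4 MISS; vc=[29,52,12]
#10 0x4f→b9/s1 MISS; vc=[29,52,12]
#11 0x12f→b37/s5 MISS; vc=[29,52,12,45]
#12 0x4d→b9/s1 L1-HIT; vc=[29,52,12,45]
#13 0x7d→b15/s7 MISS; vc=[29,52,12,45]
#14 0x7b→b15/s7 L1-HIT; vc=[29,52,12,45]
#15 0xbe→b23/s7 MISS; vc=[29,52,12,45,15]
#16 0x7e→b15/s7 VC-HIT; vc=[29,52,12,45,23]

SEQ = [MISS, MISS, MISS, L1-HIT, L1-HIT, VC-HIT, L1-HIT, L1-HIT, MISS, MISS, MISS, MISS, L1-HIT, MISS, L1-HIT, MISS, VC-HIT]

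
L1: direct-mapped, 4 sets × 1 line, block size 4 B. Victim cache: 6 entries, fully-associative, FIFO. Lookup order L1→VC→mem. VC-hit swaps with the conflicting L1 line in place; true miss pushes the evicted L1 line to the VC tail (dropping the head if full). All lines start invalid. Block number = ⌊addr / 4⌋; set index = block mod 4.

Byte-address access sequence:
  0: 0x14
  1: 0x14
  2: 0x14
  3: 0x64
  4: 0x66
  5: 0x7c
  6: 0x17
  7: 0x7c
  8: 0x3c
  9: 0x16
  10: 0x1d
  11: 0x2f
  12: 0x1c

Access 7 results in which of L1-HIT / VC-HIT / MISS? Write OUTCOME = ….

#0 0x14→b5/s1 MISS; vc=[]
#1 0x14→b5/s1 L1-HIT; vc=[]
#2 0x14→b5/s1 L1-HIT; vc=[]
#3 0x64→b25/s1 MISS; vc=[5]
#4 0x66→b25/s1 L1-HIT; vc=[5]
#5 0x7c→b31/s3 MISS; vc=[5]
#6 0x17→b5/s1 VC-HIT; vc=[25]
#7 0x7c→b31/s3 L1-HIT; vc=[25]
#8 0x3c→b15/s3 MISS; vc=[25,31]
#9 0x16→b5/s1 L1-HIT; vc=[25,31]
#10 0x1d→b7/s3 MISS; vc=[25,31,15]
#11 0x2f→b11/s3 MISS; vc=[25,31,15,7]
#12 0x1c→b7/s3 VC-HIT; vc=[25,31,15,11]

OUTCOME = L1-HIT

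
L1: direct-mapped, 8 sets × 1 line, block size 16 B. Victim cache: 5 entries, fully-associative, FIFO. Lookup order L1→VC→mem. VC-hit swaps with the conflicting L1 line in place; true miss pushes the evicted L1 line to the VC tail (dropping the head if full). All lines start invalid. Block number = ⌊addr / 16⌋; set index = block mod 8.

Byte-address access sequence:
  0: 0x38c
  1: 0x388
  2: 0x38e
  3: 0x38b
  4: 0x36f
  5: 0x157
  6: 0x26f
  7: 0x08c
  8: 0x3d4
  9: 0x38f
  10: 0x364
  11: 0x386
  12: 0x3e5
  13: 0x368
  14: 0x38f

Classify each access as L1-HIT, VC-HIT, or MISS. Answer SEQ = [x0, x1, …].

#0 0x38c→b56/s0 MISS; vc=[]
#1 0x388→b56/s0 L1-HIT; vc=[]
#2 0x38e→b56/s0 L1-HIT; vc=[]
#3 0x38b→b56/s0 L1-HIT; vc=[]
#4 0x36f→b54/s6 MISS; vc=[]
#5 0x157→b21/s5 MISS; vc=[]
#6 0x26f→b38/s6 MISS; vc=[54]
#7 0x8c→b8/s0 MISS; vc=[54,56]
#8 0x3d4→b61/s5 MISS; vc=[54,56,21]
#9 0x38f→b56/s0 VC-HIT; vc=[54,8,21]
#10 0x364→b54/s6 VC-HIT; vc=[38,8,21]
#11 0x386→b56/s0 L1-HIT; vc=[38,8,21]
#12 0x3e5→b62/s6 MISS; vc=[38,8,21,54]
#13 0x368→b54/s6 VC-HIT; vc=[38,8,21,62]
#14 0x38f→b56/s0 L1-HIT; vc=[38,8,21,62]

SEQ = [MISS, L1-HIT, L1-HIT, L1-HIT, MISS, MISS, MISS, MISS, MISS, VC-HIT, VC-HIT, L1-HIT, MISS, VC-HIT, L1-HIT]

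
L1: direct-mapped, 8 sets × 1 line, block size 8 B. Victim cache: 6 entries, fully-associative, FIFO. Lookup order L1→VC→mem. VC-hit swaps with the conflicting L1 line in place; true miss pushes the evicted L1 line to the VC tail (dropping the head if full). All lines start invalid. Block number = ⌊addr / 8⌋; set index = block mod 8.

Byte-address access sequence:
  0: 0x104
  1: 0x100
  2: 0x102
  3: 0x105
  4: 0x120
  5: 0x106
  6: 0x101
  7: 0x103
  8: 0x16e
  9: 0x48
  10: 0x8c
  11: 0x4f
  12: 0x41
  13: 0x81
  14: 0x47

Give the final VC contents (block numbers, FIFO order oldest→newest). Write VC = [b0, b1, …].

0: 0x104 (blk 32, set 0) → MISS  vc=[]
1: 0x100 (blk 32, set 0) → L1-HIT  vc=[]
2: 0x102 (blk 32, set 0) → L1-HIT  vc=[]
3: 0x105 (blk 32, set 0) → L1-HIT  vc=[]
4: 0x120 (blk 36, set 4) → MISS  vc=[]
5: 0x106 (blk 32, set 0) → L1-HIT  vc=[]
6: 0x101 (blk 32, set 0) → L1-HIT  vc=[]
7: 0x103 (blk 32, set 0) → L1-HIT  vc=[]
8: 0x16e (blk 45, set 5) → MISS  vc=[]
9: 0x48 (blk 9, set 1) → MISS  vc=[]
10: 0x8c (blk 17, set 1) → MISS  vc=[9]
11: 0x4f (blk 9, set 1) → VC-HIT  vc=[17]
12: 0x41 (blk 8, set 0) → MISS  vc=[17, 32]
13: 0x81 (blk 16, set 0) → MISS  vc=[17, 32, 8]
14: 0x47 (blk 8, set 0) → VC-HIT  vc=[17, 32, 16]

VC = [17, 32, 16]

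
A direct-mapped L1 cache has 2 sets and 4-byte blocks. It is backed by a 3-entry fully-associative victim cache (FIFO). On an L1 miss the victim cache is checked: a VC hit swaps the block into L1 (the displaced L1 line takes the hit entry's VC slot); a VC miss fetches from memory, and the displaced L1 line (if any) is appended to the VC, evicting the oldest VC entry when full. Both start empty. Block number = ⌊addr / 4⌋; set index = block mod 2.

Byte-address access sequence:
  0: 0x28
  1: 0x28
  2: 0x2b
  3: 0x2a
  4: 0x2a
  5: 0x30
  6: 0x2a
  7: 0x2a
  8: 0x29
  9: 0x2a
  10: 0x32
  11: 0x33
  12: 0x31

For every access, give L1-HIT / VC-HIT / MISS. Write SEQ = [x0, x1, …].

  [0] addr=0x28 blk=10 s=0: MISS | VC []
  [1] addr=0x28 blk=10 s=0: L1-HIT | VC []
  [2] addr=0x2b blk=10 s=0: L1-HIT | VC []
  [3] addr=0x2a blk=10 s=0: L1-HIT | VC []
  [4] addr=0x2a blk=10 s=0: L1-HIT | VC []
  [5] addr=0x30 blk=12 s=0: MISS | VC [10]
  [6] addr=0x2a blk=10 s=0: VC-HIT | VC [12]
  [7] addr=0x2a blk=10 s=0: L1-HIT | VC [12]
  [8] addr=0x29 blk=10 s=0: L1-HIT | VC [12]
  [9] addr=0x2a blk=10 s=0: L1-HIT | VC [12]
  [10] addr=0x32 blk=12 s=0: VC-HIT | VC [10]
  [11] addr=0x33 blk=12 s=0: L1-HIT | VC [10]
  [12] addr=0x31 blk=12 s=0: L1-HIT | VC [10]

SEQ = [MISS, L1-HIT, L1-HIT, L1-HIT, L1-HIT, MISS, VC-HIT, L1-HIT, L1-HIT, L1-HIT, VC-HIT, L1-HIT, L1-HIT]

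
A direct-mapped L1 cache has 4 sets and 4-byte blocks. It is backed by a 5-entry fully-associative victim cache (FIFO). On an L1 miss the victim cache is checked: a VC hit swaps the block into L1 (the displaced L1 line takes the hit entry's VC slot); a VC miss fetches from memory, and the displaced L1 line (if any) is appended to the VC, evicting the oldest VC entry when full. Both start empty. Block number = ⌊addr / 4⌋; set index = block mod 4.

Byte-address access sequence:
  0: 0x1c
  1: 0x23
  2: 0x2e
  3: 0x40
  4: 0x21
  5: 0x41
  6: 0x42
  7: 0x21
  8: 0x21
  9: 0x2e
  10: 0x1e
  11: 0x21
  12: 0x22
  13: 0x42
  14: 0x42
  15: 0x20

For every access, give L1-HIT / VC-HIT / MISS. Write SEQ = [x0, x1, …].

  [0] addr=0x1c blk=7 s=3: MISS | VC []
  [1] addr=0x23 blk=8 s=0: MISS | VC []
  [2] addr=0x2e blk=11 s=3: MISS | VC [7]
  [3] addr=0x40 blk=16 s=0: MISS | VC [7, 8]
  [4] addr=0x21 blk=8 s=0: VC-HIT | VC [7, 16]
  [5] addr=0x41 blk=16 s=0: VC-HIT | VC [7, 8]
  [6] addr=0x42 blk=16 s=0: L1-HIT | VC [7, 8]
  [7] addr=0x21 blk=8 s=0: VC-HIT | VC [7, 16]
  [8] addr=0x21 blk=8 s=0: L1-HIT | VC [7, 16]
  [9] addr=0x2e blk=11 s=3: L1-HIT | VC [7, 16]
  [10] addr=0x1e blk=7 s=3: VC-HIT | VC [11, 16]
  [11] addr=0x21 blk=8 s=0: L1-HIT | VC [11, 16]
  [12] addr=0x22 blk=8 s=0: L1-HIT | VC [11, 16]
  [13] addr=0x42 blk=16 s=0: VC-HIT | VC [11, 8]
  [14] addr=0x42 blk=16 s=0: L1-HIT | VC [11, 8]
  [15] addr=0x20 blk=8 s=0: VC-HIT | VC [11, 16]

SEQ = [MISS, MISS, MISS, MISS, VC-HIT, VC-HIT, L1-HIT, VC-HIT, L1-HIT, L1-HIT, VC-HIT, L1-HIT, L1-HIT, VC-HIT, L1-HIT, VC-HIT]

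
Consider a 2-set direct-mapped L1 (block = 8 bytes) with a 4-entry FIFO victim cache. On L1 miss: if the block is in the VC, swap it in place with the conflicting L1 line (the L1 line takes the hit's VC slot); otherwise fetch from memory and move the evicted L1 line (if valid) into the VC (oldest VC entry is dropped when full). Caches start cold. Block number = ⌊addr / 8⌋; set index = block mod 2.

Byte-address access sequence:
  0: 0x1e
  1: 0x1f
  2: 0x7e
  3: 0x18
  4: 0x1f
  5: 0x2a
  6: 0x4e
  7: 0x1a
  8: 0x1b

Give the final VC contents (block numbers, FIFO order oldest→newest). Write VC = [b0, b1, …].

0: 0x1e (blk 3, set 1) → MISS  vc=[]
1: 0x1f (blk 3, set 1) → L1-HIT  vc=[]
2: 0x7e (blk 15, set 1) → MISS  vc=[3]
3: 0x18 (blk 3, set 1) → VC-HIT  vc=[15]
4: 0x1f (blk 3, set 1) → L1-HIT  vc=[15]
5: 0x2a (blk 5, set 1) → MISS  vc=[15, 3]
6: 0x4e (blk 9, set 1) → MISS  vc=[15, 3, 5]
7: 0x1a (blk 3, set 1) → VC-HIT  vc=[15, 9, 5]
8: 0x1b (blk 3, set 1) → L1-HIT  vc=[15, 9, 5]

VC = [15, 9, 5]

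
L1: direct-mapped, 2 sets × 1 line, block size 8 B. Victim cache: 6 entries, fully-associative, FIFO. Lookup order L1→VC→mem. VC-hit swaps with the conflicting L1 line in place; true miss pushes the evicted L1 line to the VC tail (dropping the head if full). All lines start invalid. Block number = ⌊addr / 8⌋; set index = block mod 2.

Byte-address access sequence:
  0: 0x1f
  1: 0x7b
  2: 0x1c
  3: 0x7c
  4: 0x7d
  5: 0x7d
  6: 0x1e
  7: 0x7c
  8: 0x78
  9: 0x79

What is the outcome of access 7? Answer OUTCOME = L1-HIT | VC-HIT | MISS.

0: 0x1f (blk 3, set 1) → MISS  vc=[]
1: 0x7b (blk 15, set 1) → MISS  vc=[3]
2: 0x1c (blk 3, set 1) → VC-HIT  vc=[15]
3: 0x7c (blk 15, set 1) → VC-HIT  vc=[3]
4: 0x7d (blk 15, set 1) → L1-HIT  vc=[3]
5: 0x7d (blk 15, set 1) → L1-HIT  vc=[3]
6: 0x1e (blk 3, set 1) → VC-HIT  vc=[15]
7: 0x7c (blk 15, set 1) → VC-HIT  vc=[3]
8: 0x78 (blk 15, set 1) → L1-HIT  vc=[3]
9: 0x79 (blk 15, set 1) → L1-HIT  vc=[3]

OUTCOME = VC-HIT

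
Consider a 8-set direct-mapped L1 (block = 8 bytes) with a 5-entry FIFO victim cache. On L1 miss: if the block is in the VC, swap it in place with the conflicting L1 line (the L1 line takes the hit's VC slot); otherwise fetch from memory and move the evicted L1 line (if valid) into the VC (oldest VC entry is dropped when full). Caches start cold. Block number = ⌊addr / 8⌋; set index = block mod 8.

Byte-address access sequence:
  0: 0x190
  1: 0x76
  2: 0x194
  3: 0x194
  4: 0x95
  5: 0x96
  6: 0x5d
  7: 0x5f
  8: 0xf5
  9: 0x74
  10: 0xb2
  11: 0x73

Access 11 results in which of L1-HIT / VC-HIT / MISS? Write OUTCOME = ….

OUTCOME = VC-HIT

0: 0x190 (blk 50, set 2) → MISS  vc=[]
1: 0x76 (blk 14, set 6) → MISS  vc=[]
2: 0x194 (blk 50, set 2) → L1-HIT  vc=[]
3: 0x194 (blk 50, set 2) → L1-HIT  vc=[]
4: 0x95 (blk 18, set 2) → MISS  vc=[50]
5: 0x96 (blk 18, set 2) → L1-HIT  vc=[50]
6: 0x5d (blk 11, set 3) → MISS  vc=[50]
7: 0x5f (blk 11, set 3) → L1-HIT  vc=[50]
8: 0xf5 (blk 30, set 6) → MISS  vc=[50, 14]
9: 0x74 (blk 14, set 6) → VC-HIT  vc=[50, 30]
10: 0xb2 (blk 22, set 6) → MISS  vc=[50, 30, 14]
11: 0x73 (blk 14, set 6) → VC-HIT  vc=[50, 30, 22]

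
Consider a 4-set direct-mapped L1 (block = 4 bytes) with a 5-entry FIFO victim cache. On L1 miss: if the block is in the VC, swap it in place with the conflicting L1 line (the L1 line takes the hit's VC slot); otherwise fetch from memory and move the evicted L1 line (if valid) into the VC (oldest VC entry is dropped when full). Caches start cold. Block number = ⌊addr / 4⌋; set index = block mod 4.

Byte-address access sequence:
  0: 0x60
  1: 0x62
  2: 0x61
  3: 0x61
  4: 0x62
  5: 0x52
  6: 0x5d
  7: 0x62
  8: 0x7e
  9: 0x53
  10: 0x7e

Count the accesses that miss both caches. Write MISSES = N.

  [0] addr=0x60 blk=24 s=0: MISS | VC []
  [1] addr=0x62 blk=24 s=0: L1-HIT | VC []
  [2] addr=0x61 blk=24 s=0: L1-HIT | VC []
  [3] addr=0x61 blk=24 s=0: L1-HIT | VC []
  [4] addr=0x62 blk=24 s=0: L1-HIT | VC []
  [5] addr=0x52 blk=20 s=0: MISS | VC [24]
  [6] addr=0x5d blk=23 s=3: MISS | VC [24]
  [7] addr=0x62 blk=24 s=0: VC-HIT | VC [20]
  [8] addr=0x7e blk=31 s=3: MISS | VC [20, 23]
  [9] addr=0x53 blk=20 s=0: VC-HIT | VC [24, 23]
  [10] addr=0x7e blk=31 s=3: L1-HIT | VC [24, 23]

MISSES = 4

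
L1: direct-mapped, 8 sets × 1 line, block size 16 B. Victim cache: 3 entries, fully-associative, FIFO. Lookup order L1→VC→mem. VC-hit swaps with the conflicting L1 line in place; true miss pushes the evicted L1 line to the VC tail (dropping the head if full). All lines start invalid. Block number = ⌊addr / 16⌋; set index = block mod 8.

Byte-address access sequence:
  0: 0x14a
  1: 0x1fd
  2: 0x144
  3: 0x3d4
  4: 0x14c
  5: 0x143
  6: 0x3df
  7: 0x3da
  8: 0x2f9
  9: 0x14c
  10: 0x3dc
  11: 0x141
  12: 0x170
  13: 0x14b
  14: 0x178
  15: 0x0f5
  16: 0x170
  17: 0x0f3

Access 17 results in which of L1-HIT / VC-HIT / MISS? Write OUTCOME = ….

OUTCOME = VC-HIT

0: 0x14a (blk 20, set 4) → MISS  vc=[]
1: 0x1fd (blk 31, set 7) → MISS  vc=[]
2: 0x144 (blk 20, set 4) → L1-HIT  vc=[]
3: 0x3d4 (blk 61, set 5) → MISS  vc=[]
4: 0x14c (blk 20, set 4) → L1-HIT  vc=[]
5: 0x143 (blk 20, set 4) → L1-HIT  vc=[]
6: 0x3df (blk 61, set 5) → L1-HIT  vc=[]
7: 0x3da (blk 61, set 5) → L1-HIT  vc=[]
8: 0x2f9 (blk 47, set 7) → MISS  vc=[31]
9: 0x14c (blk 20, set 4) → L1-HIT  vc=[31]
10: 0x3dc (blk 61, set 5) → L1-HIT  vc=[31]
11: 0x141 (blk 20, set 4) → L1-HIT  vc=[31]
12: 0x170 (blk 23, set 7) → MISS  vc=[31, 47]
13: 0x14b (blk 20, set 4) → L1-HIT  vc=[31, 47]
14: 0x178 (blk 23, set 7) → L1-HIT  vc=[31, 47]
15: 0xf5 (blk 15, set 7) → MISS  vc=[31, 47, 23]
16: 0x170 (blk 23, set 7) → VC-HIT  vc=[31, 47, 15]
17: 0xf3 (blk 15, set 7) → VC-HIT  vc=[31, 47, 23]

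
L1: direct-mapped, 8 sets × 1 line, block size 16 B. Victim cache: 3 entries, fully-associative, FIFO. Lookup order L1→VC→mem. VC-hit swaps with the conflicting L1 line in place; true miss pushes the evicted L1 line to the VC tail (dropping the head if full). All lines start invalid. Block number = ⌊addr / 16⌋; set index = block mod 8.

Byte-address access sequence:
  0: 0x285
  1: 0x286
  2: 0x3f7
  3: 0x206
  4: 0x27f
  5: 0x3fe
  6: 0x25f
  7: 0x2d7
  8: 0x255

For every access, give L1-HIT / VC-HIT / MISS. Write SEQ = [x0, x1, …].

0: 0x285 (blk 40, set 0) → MISS  vc=[]
1: 0x286 (blk 40, set 0) → L1-HIT  vc=[]
2: 0x3f7 (blk 63, set 7) → MISS  vc=[]
3: 0x206 (blk 32, set 0) → MISS  vc=[40]
4: 0x27f (blk 39, set 7) → MISS  vc=[40, 63]
5: 0x3fe (blk 63, set 7) → VC-HIT  vc=[40, 39]
6: 0x25f (blk 37, set 5) → MISS  vc=[40, 39]
7: 0x2d7 (blk 45, set 5) → MISS  vc=[40, 39, 37]
8: 0x255 (blk 37, set 5) → VC-HIT  vc=[40, 39, 45]

SEQ = [MISS, L1-HIT, MISS, MISS, MISS, VC-HIT, MISS, MISS, VC-HIT]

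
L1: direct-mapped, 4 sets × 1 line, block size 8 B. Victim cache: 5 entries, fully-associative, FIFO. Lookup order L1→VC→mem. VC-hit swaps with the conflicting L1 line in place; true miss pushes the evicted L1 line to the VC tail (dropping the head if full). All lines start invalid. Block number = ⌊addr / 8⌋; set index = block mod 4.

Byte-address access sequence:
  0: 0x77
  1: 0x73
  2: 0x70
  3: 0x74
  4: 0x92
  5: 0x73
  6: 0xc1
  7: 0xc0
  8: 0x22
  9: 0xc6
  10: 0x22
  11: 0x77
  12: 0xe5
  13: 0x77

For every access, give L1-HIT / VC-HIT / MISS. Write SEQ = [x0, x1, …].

#0 0x77→b14/s2 MISS; vc=[]
#1 0x73→b14/s2 L1-HIT; vc=[]
#2 0x70→b14/s2 L1-HIT; vc=[]
#3 0x74→b14/s2 L1-HIT; vc=[]
#4 0x92→b18/s2 MISS; vc=[14]
#5 0x73→b14/s2 VC-HIT; vc=[18]
#6 0xc1→b24/s0 MISS; vc=[18]
#7 0xc0→b24/s0 L1-HIT; vc=[18]
#8 0x22→b4/s0 MISS; vc=[18,24]
#9 0xc6→b24/s0 VC-HIT; vc=[18,4]
#10 0x22→b4/s0 VC-HIT; vc=[18,24]
#11 0x77→b14/s2 L1-HIT; vc=[18,24]
#12 0xe5→b28/s0 MISS; vc=[18,24,4]
#13 0x77→b14/s2 L1-HIT; vc=[18,24,4]

SEQ = [MISS, L1-HIT, L1-HIT, L1-HIT, MISS, VC-HIT, MISS, L1-HIT, MISS, VC-HIT, VC-HIT, L1-HIT, MISS, L1-HIT]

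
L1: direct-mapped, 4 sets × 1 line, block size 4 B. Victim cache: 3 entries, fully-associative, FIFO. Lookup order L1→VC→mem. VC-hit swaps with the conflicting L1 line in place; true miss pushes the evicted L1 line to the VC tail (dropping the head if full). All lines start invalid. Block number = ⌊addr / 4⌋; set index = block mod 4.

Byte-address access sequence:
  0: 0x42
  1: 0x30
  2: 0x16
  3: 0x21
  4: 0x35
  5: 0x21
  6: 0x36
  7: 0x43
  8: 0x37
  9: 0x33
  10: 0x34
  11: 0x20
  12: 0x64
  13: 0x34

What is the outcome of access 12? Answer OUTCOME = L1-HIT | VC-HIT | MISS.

OUTCOME = MISS

#0 0x42→b16/s0 MISS; vc=[]
#1 0x30→b12/s0 MISS; vc=[16]
#2 0x16→b5/s1 MISS; vc=[16]
#3 0x21→b8/s0 MISS; vc=[16,12]
#4 0x35→b13/s1 MISS; vc=[16,12,5]
#5 0x21→b8/s0 L1-HIT; vc=[16,12,5]
#6 0x36→b13/s1 L1-HIT; vc=[16,12,5]
#7 0x43→b16/s0 VC-HIT; vc=[8,12,5]
#8 0x37→b13/s1 L1-HIT; vc=[8,12,5]
#9 0x33→b12/s0 VC-HIT; vc=[8,16,5]
#10 0x34→b13/s1 L1-HIT; vc=[8,16,5]
#11 0x20→b8/s0 VC-HIT; vc=[12,16,5]
#12 0x64→b25/s1 MISS; vc=[16,5,13]
#13 0x34→b13/s1 VC-HIT; vc=[16,5,25]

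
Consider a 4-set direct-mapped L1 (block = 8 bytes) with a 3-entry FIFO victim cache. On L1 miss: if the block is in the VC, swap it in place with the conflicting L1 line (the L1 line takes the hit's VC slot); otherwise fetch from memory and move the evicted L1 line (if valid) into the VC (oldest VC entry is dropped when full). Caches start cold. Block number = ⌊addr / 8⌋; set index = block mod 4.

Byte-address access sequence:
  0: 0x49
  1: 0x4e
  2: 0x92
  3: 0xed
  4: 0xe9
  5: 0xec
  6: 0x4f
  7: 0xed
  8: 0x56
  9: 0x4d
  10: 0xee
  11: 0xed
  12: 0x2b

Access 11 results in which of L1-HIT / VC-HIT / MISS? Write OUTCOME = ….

0: 0x49 (blk 9, set 1) → MISS  vc=[]
1: 0x4e (blk 9, set 1) → L1-HIT  vc=[]
2: 0x92 (blk 18, set 2) → MISS  vc=[]
3: 0xed (blk 29, set 1) → MISS  vc=[9]
4: 0xe9 (blk 29, set 1) → L1-HIT  vc=[9]
5: 0xec (blk 29, set 1) → L1-HIT  vc=[9]
6: 0x4f (blk 9, set 1) → VC-HIT  vc=[29]
7: 0xed (blk 29, set 1) → VC-HIT  vc=[9]
8: 0x56 (blk 10, set 2) → MISS  vc=[9, 18]
9: 0x4d (blk 9, set 1) → VC-HIT  vc=[29, 18]
10: 0xee (blk 29, set 1) → VC-HIT  vc=[9, 18]
11: 0xed (blk 29, set 1) → L1-HIT  vc=[9, 18]
12: 0x2b (blk 5, set 1) → MISS  vc=[9, 18, 29]

OUTCOME = L1-HIT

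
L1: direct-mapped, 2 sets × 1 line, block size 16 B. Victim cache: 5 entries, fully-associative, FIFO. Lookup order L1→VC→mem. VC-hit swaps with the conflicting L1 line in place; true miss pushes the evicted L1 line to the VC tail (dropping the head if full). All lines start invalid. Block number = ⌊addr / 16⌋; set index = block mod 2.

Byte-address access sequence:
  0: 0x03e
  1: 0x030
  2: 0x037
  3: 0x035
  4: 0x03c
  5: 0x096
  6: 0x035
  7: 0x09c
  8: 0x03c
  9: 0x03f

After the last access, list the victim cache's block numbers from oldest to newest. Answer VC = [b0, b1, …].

VC = [9]

  [0] addr=0x3e blk=3 s=1: MISS | VC []
  [1] addr=0x30 blk=3 s=1: L1-HIT | VC []
  [2] addr=0x37 blk=3 s=1: L1-HIT | VC []
  [3] addr=0x35 blk=3 s=1: L1-HIT | VC []
  [4] addr=0x3c blk=3 s=1: L1-HIT | VC []
  [5] addr=0x96 blk=9 s=1: MISS | VC [3]
  [6] addr=0x35 blk=3 s=1: VC-HIT | VC [9]
  [7] addr=0x9c blk=9 s=1: VC-HIT | VC [3]
  [8] addr=0x3c blk=3 s=1: VC-HIT | VC [9]
  [9] addr=0x3f blk=3 s=1: L1-HIT | VC [9]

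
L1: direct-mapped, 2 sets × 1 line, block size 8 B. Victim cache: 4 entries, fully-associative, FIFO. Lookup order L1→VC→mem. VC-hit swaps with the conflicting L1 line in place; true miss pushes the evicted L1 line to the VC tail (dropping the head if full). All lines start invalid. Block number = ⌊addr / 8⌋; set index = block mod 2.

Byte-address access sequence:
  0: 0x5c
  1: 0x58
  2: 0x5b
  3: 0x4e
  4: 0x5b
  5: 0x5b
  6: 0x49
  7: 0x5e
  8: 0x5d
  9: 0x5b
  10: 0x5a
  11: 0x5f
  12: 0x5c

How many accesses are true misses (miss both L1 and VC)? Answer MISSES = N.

MISSES = 2

0: 0x5c (blk 11, set 1) → MISS  vc=[]
1: 0x58 (blk 11, set 1) → L1-HIT  vc=[]
2: 0x5b (blk 11, set 1) → L1-HIT  vc=[]
3: 0x4e (blk 9, set 1) → MISS  vc=[11]
4: 0x5b (blk 11, set 1) → VC-HIT  vc=[9]
5: 0x5b (blk 11, set 1) → L1-HIT  vc=[9]
6: 0x49 (blk 9, set 1) → VC-HIT  vc=[11]
7: 0x5e (blk 11, set 1) → VC-HIT  vc=[9]
8: 0x5d (blk 11, set 1) → L1-HIT  vc=[9]
9: 0x5b (blk 11, set 1) → L1-HIT  vc=[9]
10: 0x5a (blk 11, set 1) → L1-HIT  vc=[9]
11: 0x5f (blk 11, set 1) → L1-HIT  vc=[9]
12: 0x5c (blk 11, set 1) → L1-HIT  vc=[9]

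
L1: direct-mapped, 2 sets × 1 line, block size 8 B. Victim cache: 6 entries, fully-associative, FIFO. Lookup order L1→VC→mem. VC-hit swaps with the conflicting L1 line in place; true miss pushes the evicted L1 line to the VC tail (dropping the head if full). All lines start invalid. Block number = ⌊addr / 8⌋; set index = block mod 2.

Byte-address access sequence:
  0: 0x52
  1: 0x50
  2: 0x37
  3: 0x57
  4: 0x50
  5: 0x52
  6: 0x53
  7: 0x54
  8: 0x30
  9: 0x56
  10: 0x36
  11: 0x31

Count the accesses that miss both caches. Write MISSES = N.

MISSES = 2

0: 0x52 (blk 10, set 0) → MISS  vc=[]
1: 0x50 (blk 10, set 0) → L1-HIT  vc=[]
2: 0x37 (blk 6, set 0) → MISS  vc=[10]
3: 0x57 (blk 10, set 0) → VC-HIT  vc=[6]
4: 0x50 (blk 10, set 0) → L1-HIT  vc=[6]
5: 0x52 (blk 10, set 0) → L1-HIT  vc=[6]
6: 0x53 (blk 10, set 0) → L1-HIT  vc=[6]
7: 0x54 (blk 10, set 0) → L1-HIT  vc=[6]
8: 0x30 (blk 6, set 0) → VC-HIT  vc=[10]
9: 0x56 (blk 10, set 0) → VC-HIT  vc=[6]
10: 0x36 (blk 6, set 0) → VC-HIT  vc=[10]
11: 0x31 (blk 6, set 0) → L1-HIT  vc=[10]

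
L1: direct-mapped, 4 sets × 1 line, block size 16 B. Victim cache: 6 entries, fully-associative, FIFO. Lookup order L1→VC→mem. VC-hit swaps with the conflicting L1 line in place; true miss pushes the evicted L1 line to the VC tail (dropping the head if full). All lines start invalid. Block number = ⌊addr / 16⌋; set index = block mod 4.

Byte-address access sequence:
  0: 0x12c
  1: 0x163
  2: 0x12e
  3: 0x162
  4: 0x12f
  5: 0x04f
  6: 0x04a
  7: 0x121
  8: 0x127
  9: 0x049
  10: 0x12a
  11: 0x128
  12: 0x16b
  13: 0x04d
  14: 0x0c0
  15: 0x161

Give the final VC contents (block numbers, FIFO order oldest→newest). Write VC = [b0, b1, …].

VC = [18, 4]

0: 0x12c (blk 18, set 2) → MISS  vc=[]
1: 0x163 (blk 22, set 2) → MISS  vc=[18]
2: 0x12e (blk 18, set 2) → VC-HIT  vc=[22]
3: 0x162 (blk 22, set 2) → VC-HIT  vc=[18]
4: 0x12f (blk 18, set 2) → VC-HIT  vc=[22]
5: 0x4f (blk 4, set 0) → MISS  vc=[22]
6: 0x4a (blk 4, set 0) → L1-HIT  vc=[22]
7: 0x121 (blk 18, set 2) → L1-HIT  vc=[22]
8: 0x127 (blk 18, set 2) → L1-HIT  vc=[22]
9: 0x49 (blk 4, set 0) → L1-HIT  vc=[22]
10: 0x12a (blk 18, set 2) → L1-HIT  vc=[22]
11: 0x128 (blk 18, set 2) → L1-HIT  vc=[22]
12: 0x16b (blk 22, set 2) → VC-HIT  vc=[18]
13: 0x4d (blk 4, set 0) → L1-HIT  vc=[18]
14: 0xc0 (blk 12, set 0) → MISS  vc=[18, 4]
15: 0x161 (blk 22, set 2) → L1-HIT  vc=[18, 4]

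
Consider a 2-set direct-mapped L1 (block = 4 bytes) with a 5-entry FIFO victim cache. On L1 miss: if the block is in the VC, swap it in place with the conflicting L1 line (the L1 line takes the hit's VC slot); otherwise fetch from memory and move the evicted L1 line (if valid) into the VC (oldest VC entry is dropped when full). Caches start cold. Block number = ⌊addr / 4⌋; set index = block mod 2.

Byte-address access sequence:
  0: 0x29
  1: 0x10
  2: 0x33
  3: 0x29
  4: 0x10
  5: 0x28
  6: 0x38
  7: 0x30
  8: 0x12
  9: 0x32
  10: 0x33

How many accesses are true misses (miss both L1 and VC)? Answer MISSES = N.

MISSES = 4

0: 0x29 (blk 10, set 0) → MISS  vc=[]
1: 0x10 (blk 4, set 0) → MISS  vc=[10]
2: 0x33 (blk 12, set 0) → MISS  vc=[10, 4]
3: 0x29 (blk 10, set 0) → VC-HIT  vc=[12, 4]
4: 0x10 (blk 4, set 0) → VC-HIT  vc=[12, 10]
5: 0x28 (blk 10, set 0) → VC-HIT  vc=[12, 4]
6: 0x38 (blk 14, set 0) → MISS  vc=[12, 4, 10]
7: 0x30 (blk 12, set 0) → VC-HIT  vc=[14, 4, 10]
8: 0x12 (blk 4, set 0) → VC-HIT  vc=[14, 12, 10]
9: 0x32 (blk 12, set 0) → VC-HIT  vc=[14, 4, 10]
10: 0x33 (blk 12, set 0) → L1-HIT  vc=[14, 4, 10]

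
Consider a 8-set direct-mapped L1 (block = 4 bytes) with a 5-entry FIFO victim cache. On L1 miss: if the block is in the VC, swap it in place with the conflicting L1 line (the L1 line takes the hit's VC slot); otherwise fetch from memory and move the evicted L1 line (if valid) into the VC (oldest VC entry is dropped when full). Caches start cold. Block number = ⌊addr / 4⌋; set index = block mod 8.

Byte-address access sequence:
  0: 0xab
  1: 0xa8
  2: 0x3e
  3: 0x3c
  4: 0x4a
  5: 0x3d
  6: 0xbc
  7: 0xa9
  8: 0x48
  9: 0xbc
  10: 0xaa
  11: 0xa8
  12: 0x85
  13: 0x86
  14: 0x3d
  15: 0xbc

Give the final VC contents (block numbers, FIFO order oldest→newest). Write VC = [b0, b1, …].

  [0] addr=0xab blk=42 s=2: MISS | VC []
  [1] addr=0xa8 blk=42 s=2: L1-HIT | VC []
  [2] addr=0x3e blk=15 s=7: MISS | VC []
  [3] addr=0x3c blk=15 s=7: L1-HIT | VC []
  [4] addr=0x4a blk=18 s=2: MISS | VC [42]
  [5] addr=0x3d blk=15 s=7: L1-HIT | VC [42]
  [6] addr=0xbc blk=47 s=7: MISS | VC [42, 15]
  [7] addr=0xa9 blk=42 s=2: VC-HIT | VC [18, 15]
  [8] addr=0x48 blk=18 s=2: VC-HIT | VC [42, 15]
  [9] addr=0xbc blk=47 s=7: L1-HIT | VC [42, 15]
  [10] addr=0xaa blk=42 s=2: VC-HIT | VC [18, 15]
  [11] addr=0xa8 blk=42 s=2: L1-HIT | VC [18, 15]
  [12] addr=0x85 blk=33 s=1: MISS | VC [18, 15]
  [13] addr=0x86 blk=33 s=1: L1-HIT | VC [18, 15]
  [14] addr=0x3d blk=15 s=7: VC-HIT | VC [18, 47]
  [15] addr=0xbc blk=47 s=7: VC-HIT | VC [18, 15]

VC = [18, 15]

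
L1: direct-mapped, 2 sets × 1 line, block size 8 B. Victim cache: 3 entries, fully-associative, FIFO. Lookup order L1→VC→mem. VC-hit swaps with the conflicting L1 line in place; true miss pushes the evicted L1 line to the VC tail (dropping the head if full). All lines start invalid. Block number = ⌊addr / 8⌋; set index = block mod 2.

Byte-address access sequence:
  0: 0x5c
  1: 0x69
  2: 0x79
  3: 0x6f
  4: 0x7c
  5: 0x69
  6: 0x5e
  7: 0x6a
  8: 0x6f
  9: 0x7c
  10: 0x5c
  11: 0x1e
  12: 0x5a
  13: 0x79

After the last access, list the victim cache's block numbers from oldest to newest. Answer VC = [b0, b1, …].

VC = [11, 13, 3]

#0 0x5c→b11/s1 MISS; vc=[]
#1 0x69→b13/s1 MISS; vc=[11]
#2 0x79→b15/s1 MISS; vc=[11,13]
#3 0x6f→b13/s1 VC-HIT; vc=[11,15]
#4 0x7c→b15/s1 VC-HIT; vc=[11,13]
#5 0x69→b13/s1 VC-HIT; vc=[11,15]
#6 0x5e→b11/s1 VC-HIT; vc=[13,15]
#7 0x6a→b13/s1 VC-HIT; vc=[11,15]
#8 0x6f→b13/s1 L1-HIT; vc=[11,15]
#9 0x7c→b15/s1 VC-HIT; vc=[11,13]
#10 0x5c→b11/s1 VC-HIT; vc=[15,13]
#11 0x1e→b3/s1 MISS; vc=[15,13,11]
#12 0x5a→b11/s1 VC-HIT; vc=[15,13,3]
#13 0x79→b15/s1 VC-HIT; vc=[11,13,3]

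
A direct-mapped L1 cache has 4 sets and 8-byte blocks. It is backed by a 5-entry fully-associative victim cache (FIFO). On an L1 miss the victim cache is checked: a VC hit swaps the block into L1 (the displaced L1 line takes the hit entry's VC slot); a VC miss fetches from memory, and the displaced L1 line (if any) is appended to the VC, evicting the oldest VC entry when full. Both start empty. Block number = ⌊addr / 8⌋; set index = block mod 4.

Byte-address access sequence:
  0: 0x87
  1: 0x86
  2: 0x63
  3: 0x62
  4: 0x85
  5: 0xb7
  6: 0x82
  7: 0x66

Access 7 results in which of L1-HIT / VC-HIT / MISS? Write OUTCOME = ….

  [0] addr=0x87 blk=16 s=0: MISS | VC []
  [1] addr=0x86 blk=16 s=0: L1-HIT | VC []
  [2] addr=0x63 blk=12 s=0: MISS | VC [16]
  [3] addr=0x62 blk=12 s=0: L1-HIT | VC [16]
  [4] addr=0x85 blk=16 s=0: VC-HIT | VC [12]
  [5] addr=0xb7 blk=22 s=2: MISS | VC [12]
  [6] addr=0x82 blk=16 s=0: L1-HIT | VC [12]
  [7] addr=0x66 blk=12 s=0: VC-HIT | VC [16]

OUTCOME = VC-HIT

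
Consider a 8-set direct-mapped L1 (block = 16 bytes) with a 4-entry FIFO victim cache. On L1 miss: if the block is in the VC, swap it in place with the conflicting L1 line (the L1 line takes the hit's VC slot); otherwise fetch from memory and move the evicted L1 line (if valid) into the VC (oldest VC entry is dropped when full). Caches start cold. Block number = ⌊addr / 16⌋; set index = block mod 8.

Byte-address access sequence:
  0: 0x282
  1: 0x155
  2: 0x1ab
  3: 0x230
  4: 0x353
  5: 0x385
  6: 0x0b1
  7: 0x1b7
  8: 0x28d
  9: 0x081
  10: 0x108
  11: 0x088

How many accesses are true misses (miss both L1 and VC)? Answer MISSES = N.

MISSES = 10

#0 0x282→b40/s0 MISS; vc=[]
#1 0x155→b21/s5 MISS; vc=[]
#2 0x1ab→b26/s2 MISS; vc=[]
#3 0x230→b35/s3 MISS; vc=[]
#4 0x353→b53/s5 MISS; vc=[21]
#5 0x385→b56/s0 MISS; vc=[21,40]
#6 0xb1→b11/s3 MISS; vc=[21,40,35]
#7 0x1b7→b27/s3 MISS; vc=[21,40,35,11]
#8 0x28d→b40/s0 VC-HIT; vc=[21,56,35,11]
#9 0x81→b8/s0 MISS; vc=[56,35,11,40]
#10 0x108→b16/s0 MISS; vc=[35,11,40,8]
#11 0x88→b8/s0 VC-HIT; vc=[35,11,40,16]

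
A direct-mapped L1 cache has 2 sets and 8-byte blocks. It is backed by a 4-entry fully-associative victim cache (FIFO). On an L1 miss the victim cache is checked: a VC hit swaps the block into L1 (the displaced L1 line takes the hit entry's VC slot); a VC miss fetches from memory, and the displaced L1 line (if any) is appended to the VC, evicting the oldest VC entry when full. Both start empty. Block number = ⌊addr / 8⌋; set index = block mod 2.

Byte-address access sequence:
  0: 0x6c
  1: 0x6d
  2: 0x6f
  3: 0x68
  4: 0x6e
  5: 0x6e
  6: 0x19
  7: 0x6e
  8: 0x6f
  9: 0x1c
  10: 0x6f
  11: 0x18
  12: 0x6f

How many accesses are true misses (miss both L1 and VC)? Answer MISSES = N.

0: 0x6c (blk 13, set 1) → MISS  vc=[]
1: 0x6d (blk 13, set 1) → L1-HIT  vc=[]
2: 0x6f (blk 13, set 1) → L1-HIT  vc=[]
3: 0x68 (blk 13, set 1) → L1-HIT  vc=[]
4: 0x6e (blk 13, set 1) → L1-HIT  vc=[]
5: 0x6e (blk 13, set 1) → L1-HIT  vc=[]
6: 0x19 (blk 3, set 1) → MISS  vc=[13]
7: 0x6e (blk 13, set 1) → VC-HIT  vc=[3]
8: 0x6f (blk 13, set 1) → L1-HIT  vc=[3]
9: 0x1c (blk 3, set 1) → VC-HIT  vc=[13]
10: 0x6f (blk 13, set 1) → VC-HIT  vc=[3]
11: 0x18 (blk 3, set 1) → VC-HIT  vc=[13]
12: 0x6f (blk 13, set 1) → VC-HIT  vc=[3]

MISSES = 2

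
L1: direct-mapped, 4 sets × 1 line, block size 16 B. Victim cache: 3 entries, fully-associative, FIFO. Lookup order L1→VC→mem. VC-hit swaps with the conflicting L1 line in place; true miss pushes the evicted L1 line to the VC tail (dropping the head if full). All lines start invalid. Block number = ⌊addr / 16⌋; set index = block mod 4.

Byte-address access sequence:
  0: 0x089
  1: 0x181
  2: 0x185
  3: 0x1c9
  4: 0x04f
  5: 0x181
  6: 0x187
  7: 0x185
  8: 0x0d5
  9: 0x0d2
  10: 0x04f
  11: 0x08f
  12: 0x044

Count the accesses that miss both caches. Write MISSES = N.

#0 0x89→b8/s0 MISS; vc=[]
#1 0x181→b24/s0 MISS; vc=[8]
#2 0x185→b24/s0 L1-HIT; vc=[8]
#3 0x1c9→b28/s0 MISS; vc=[8,24]
#4 0x4f→b4/s0 MISS; vc=[8,24,28]
#5 0x181→b24/s0 VC-HIT; vc=[8,4,28]
#6 0x187→b24/s0 L1-HIT; vc=[8,4,28]
#7 0x185→b24/s0 L1-HIT; vc=[8,4,28]
#8 0xd5→b13/s1 MISS; vc=[8,4,28]
#9 0xd2→b13/s1 L1-HIT; vc=[8,4,28]
#10 0x4f→b4/s0 VC-HIT; vc=[8,24,28]
#11 0x8f→b8/s0 VC-HIT; vc=[4,24,28]
#12 0x44→b4/s0 VC-HIT; vc=[8,24,28]

MISSES = 5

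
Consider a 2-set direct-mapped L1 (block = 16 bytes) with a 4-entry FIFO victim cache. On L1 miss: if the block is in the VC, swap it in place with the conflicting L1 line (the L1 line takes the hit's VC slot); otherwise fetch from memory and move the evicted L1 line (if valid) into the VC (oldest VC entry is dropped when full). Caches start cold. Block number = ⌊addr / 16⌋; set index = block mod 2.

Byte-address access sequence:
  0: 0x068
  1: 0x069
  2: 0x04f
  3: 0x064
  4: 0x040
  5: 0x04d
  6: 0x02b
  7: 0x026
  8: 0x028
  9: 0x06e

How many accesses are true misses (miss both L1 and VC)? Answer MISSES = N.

#0 0x68→b6/s0 MISS; vc=[]
#1 0x69→b6/s0 L1-HIT; vc=[]
#2 0x4f→b4/s0 MISS; vc=[6]
#3 0x64→b6/s0 VC-HIT; vc=[4]
#4 0x40→b4/s0 VC-HIT; vc=[6]
#5 0x4d→b4/s0 L1-HIT; vc=[6]
#6 0x2b→b2/s0 MISS; vc=[6,4]
#7 0x26→b2/s0 L1-HIT; vc=[6,4]
#8 0x28→b2/s0 L1-HIT; vc=[6,4]
#9 0x6e→b6/s0 VC-HIT; vc=[2,4]

MISSES = 3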